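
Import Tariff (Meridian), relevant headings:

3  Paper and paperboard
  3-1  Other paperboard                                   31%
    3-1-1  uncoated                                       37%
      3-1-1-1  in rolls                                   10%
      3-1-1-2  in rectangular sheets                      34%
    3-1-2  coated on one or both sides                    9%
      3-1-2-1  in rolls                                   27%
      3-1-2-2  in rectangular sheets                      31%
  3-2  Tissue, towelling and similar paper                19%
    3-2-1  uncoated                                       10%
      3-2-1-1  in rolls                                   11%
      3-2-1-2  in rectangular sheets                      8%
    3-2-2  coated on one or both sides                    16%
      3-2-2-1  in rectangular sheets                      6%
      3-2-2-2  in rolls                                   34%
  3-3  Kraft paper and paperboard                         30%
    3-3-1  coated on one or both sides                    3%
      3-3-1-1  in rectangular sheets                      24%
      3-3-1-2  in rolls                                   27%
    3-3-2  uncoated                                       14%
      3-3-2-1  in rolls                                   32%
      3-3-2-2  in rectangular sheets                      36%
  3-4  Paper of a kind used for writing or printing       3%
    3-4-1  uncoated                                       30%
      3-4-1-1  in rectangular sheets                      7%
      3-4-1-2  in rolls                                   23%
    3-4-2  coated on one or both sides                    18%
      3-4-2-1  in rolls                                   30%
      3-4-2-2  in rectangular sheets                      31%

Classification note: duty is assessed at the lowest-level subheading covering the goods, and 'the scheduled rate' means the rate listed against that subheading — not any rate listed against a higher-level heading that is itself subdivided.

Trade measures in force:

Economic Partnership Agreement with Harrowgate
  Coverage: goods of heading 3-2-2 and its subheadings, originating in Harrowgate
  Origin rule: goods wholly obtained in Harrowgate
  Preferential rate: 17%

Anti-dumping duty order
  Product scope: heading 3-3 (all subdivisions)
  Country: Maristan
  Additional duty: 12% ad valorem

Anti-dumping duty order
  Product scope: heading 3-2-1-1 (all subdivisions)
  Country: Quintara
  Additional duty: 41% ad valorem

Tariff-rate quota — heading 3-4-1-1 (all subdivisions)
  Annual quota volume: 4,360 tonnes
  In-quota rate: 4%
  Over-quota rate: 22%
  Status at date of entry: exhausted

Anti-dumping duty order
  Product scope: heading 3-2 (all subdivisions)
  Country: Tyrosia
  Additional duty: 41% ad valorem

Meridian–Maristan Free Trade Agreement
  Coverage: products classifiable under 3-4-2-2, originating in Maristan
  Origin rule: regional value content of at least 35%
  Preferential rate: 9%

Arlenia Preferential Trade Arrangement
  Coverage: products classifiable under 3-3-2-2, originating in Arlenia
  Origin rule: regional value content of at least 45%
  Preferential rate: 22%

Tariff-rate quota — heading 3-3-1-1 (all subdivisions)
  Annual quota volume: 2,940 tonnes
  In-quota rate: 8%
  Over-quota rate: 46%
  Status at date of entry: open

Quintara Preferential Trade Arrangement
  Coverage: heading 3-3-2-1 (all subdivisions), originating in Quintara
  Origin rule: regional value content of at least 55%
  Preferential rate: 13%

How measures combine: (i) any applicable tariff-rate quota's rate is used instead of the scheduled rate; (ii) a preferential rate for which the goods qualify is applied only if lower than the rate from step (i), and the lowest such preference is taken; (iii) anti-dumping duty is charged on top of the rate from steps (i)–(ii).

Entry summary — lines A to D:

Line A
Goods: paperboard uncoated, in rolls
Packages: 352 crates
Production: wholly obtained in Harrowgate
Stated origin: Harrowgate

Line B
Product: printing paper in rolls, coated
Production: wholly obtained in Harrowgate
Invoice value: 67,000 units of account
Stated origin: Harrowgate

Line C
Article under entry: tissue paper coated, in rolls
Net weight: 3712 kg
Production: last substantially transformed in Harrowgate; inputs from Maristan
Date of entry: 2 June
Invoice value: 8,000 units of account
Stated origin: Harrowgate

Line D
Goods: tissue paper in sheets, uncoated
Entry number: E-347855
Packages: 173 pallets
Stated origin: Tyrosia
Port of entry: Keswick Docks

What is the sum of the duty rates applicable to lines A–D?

Line A: paperboard → 3-1; uncoated → 3-1-1; in rolls → 3-1-1-1. Scheduled 10%. Harrowgate agreement on 3-2-2: 3-1-1-1 not covered. → 10%.
Line B: printing paper → 3-4; coated → 3-4-2; in rolls → 3-4-2-1. Scheduled 30%. Harrowgate agreement on 3-2-2: 3-4-2-1 not covered. → 30%.
Line C: tissue paper → 3-2; coated → 3-2-2; in rolls → 3-2-2-2. Scheduled 34%. Harrowgate agreement on 3-2-2: not wholly obtained. → 34%.
Line D: tissue paper → 3-2; uncoated → 3-2-1; in sheets → 3-2-1-2. Scheduled 8%. anti-dumping (Tyrosia, 3-2): +41%; total 8% + 41% = 49%. → 49%.
Sum: 10% + 30% + 34% + 49% = 123%.

123%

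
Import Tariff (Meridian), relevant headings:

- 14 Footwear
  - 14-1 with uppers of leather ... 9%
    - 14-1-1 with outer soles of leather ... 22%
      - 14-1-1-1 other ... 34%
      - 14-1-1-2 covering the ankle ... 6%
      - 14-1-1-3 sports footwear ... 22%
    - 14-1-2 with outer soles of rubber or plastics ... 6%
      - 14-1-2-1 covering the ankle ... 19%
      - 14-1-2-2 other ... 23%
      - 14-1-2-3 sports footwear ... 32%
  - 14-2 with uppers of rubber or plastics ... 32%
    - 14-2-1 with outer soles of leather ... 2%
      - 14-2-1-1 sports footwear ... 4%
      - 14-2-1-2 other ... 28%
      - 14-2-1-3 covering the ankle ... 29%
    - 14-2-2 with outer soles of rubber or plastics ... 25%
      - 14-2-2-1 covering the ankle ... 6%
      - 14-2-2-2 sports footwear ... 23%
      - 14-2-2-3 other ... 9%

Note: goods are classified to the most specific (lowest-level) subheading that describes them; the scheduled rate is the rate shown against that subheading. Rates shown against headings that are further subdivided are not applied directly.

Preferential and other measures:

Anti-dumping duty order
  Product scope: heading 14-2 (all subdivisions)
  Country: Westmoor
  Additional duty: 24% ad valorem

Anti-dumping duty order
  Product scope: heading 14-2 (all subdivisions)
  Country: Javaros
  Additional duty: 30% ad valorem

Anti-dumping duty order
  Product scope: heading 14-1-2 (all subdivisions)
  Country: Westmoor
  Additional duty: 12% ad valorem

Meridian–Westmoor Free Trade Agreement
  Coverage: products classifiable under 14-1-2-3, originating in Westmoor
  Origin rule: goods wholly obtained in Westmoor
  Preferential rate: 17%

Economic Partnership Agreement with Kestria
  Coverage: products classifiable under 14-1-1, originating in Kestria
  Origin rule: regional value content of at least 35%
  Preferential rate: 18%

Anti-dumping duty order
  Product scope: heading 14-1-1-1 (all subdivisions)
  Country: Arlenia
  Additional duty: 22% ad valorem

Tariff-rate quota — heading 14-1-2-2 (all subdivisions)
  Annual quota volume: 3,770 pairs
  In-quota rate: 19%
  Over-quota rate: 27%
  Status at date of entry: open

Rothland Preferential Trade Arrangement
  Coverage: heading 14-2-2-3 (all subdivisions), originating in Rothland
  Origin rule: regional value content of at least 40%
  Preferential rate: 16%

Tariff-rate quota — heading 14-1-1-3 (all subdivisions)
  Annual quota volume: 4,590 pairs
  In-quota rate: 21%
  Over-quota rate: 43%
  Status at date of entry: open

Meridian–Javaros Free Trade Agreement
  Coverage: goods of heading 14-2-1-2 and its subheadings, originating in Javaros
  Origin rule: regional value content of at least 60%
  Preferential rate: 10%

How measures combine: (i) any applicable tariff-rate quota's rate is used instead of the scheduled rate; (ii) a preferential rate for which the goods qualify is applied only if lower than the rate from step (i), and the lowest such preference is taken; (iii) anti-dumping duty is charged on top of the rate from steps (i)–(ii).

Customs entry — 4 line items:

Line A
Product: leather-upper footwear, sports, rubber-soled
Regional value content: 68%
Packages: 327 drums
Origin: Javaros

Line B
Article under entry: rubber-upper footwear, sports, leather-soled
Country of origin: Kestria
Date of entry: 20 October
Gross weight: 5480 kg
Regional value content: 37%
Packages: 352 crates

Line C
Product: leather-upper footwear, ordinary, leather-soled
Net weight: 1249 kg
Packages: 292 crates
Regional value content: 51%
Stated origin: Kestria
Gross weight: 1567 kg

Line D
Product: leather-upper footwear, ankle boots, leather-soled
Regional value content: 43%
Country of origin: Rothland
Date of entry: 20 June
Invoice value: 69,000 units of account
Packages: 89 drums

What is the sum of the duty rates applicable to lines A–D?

Line A: leather-upper → 14-1; rubber-soled → 14-1-2; sports → 14-1-2-3. Scheduled 32%. Javaros agreement on 14-2-1-2: 14-1-2-3 not covered. → 32%.
Line B: rubber-upper → 14-2; leather-soled → 14-2-1; sports → 14-2-1-1. Scheduled 4%. Kestria agreement on 14-1-1: 14-2-1-1 not covered. → 4%.
Line C: leather-upper → 14-1; leather-soled → 14-1-1; ordinary → 14-1-1-1. Scheduled 34%. Kestria agreement on 14-1-1: RVC ≥ 35% → 18% available; preferential 18%. → 18%.
Line D: leather-upper → 14-1; leather-soled → 14-1-1; ankle boots → 14-1-1-2. Scheduled 6%. Rothland agreement on 14-2-2-3: 14-1-1-2 not covered. → 6%.
Sum: 32% + 4% + 18% + 6% = 60%.

60%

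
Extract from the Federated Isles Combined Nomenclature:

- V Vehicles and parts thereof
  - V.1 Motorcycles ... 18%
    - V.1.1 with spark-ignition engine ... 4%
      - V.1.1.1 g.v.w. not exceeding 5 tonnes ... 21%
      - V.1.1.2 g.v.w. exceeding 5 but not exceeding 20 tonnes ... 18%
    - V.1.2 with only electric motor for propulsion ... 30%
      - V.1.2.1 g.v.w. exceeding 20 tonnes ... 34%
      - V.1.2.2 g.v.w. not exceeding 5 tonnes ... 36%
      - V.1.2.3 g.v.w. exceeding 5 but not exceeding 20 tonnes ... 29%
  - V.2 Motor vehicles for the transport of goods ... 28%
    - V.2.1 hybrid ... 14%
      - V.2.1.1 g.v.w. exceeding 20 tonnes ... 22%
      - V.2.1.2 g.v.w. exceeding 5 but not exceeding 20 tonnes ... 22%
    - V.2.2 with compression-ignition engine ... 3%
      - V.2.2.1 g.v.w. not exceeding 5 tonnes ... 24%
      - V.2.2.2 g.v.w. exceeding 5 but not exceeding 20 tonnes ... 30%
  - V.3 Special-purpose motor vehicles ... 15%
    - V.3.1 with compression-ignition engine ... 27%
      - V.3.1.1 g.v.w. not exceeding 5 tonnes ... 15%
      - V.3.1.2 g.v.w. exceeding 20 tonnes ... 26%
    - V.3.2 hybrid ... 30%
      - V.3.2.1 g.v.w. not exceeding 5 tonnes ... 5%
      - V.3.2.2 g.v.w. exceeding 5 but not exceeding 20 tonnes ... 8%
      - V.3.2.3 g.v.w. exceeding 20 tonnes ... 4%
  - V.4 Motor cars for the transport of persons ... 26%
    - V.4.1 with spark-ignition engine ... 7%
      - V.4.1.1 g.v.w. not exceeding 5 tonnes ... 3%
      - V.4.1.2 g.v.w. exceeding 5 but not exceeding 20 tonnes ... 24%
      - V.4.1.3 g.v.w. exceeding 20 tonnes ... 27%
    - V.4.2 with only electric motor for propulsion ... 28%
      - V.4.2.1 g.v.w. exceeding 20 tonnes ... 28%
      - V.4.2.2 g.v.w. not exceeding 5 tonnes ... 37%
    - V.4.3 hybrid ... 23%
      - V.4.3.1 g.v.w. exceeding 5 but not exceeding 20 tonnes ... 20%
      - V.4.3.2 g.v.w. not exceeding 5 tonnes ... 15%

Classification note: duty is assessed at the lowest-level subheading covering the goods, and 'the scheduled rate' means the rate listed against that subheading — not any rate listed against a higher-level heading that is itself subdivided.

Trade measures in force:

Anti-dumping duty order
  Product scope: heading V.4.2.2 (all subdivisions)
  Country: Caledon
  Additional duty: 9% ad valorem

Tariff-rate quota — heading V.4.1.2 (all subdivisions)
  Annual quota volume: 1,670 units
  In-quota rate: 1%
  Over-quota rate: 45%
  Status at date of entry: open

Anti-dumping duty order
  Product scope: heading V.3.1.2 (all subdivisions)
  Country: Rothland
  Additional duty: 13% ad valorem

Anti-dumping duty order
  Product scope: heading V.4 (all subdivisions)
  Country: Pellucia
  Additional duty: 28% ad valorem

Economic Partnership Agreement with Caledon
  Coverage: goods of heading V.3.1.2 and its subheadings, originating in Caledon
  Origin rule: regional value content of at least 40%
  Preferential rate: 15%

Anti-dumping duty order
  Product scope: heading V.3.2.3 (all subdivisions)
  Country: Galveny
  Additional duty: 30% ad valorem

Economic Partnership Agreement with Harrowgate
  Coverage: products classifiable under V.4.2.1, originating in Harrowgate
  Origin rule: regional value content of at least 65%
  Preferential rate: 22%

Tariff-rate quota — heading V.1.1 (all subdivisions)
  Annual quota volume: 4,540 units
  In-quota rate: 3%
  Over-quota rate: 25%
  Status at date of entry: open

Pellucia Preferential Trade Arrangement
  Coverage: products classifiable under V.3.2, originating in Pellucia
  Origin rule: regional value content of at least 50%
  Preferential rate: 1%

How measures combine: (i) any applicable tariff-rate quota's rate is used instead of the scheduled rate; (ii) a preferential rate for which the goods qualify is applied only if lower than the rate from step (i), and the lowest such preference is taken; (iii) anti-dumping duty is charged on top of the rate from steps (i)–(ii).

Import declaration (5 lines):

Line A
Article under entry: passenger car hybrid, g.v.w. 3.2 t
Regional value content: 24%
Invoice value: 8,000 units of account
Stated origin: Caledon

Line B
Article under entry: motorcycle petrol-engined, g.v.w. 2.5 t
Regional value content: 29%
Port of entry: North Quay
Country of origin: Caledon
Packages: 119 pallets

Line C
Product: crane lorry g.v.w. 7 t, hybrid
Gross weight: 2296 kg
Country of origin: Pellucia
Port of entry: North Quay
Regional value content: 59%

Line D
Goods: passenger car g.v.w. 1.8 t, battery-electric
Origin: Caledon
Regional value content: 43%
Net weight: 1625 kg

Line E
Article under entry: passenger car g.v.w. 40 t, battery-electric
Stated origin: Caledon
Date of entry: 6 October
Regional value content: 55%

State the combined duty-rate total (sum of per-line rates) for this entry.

93%

Line A: passenger car → V.4; hybrid → V.4.3; g.v.w. 3.2 t → V.4.3.2. Scheduled 15%. Caledon agreement on V.3.1.2: V.4.3.2 not covered. → 15%.
Line B: motorcycle → V.1; petrol-engined → V.1.1; g.v.w. 2.5 t → V.1.1.1. Scheduled 21%. quota on V.1.1 open → in-quota 3%; Caledon agreement on V.3.1.2: V.1.1.1 not covered. → 3%.
Line C: crane lorry → V.3; hybrid → V.3.2; g.v.w. 7 t → V.3.2.2. Scheduled 8%. Pellucia agreement on V.3.2: RVC ≥ 50% → 1% available; preferential 1%. → 1%.
Line D: passenger car → V.4; battery-electric → V.4.2; g.v.w. 1.8 t → V.4.2.2. Scheduled 37%. Caledon agreement on V.3.1.2: V.4.2.2 not covered; anti-dumping (Caledon, V.4.2.2): +9%; total 37% + 9% = 46%. → 46%.
Line E: passenger car → V.4; battery-electric → V.4.2; g.v.w. 40 t → V.4.2.1. Scheduled 28%. Caledon agreement on V.3.1.2: V.4.2.1 not covered. → 28%.
Sum: 15% + 3% + 1% + 46% + 28% = 93%.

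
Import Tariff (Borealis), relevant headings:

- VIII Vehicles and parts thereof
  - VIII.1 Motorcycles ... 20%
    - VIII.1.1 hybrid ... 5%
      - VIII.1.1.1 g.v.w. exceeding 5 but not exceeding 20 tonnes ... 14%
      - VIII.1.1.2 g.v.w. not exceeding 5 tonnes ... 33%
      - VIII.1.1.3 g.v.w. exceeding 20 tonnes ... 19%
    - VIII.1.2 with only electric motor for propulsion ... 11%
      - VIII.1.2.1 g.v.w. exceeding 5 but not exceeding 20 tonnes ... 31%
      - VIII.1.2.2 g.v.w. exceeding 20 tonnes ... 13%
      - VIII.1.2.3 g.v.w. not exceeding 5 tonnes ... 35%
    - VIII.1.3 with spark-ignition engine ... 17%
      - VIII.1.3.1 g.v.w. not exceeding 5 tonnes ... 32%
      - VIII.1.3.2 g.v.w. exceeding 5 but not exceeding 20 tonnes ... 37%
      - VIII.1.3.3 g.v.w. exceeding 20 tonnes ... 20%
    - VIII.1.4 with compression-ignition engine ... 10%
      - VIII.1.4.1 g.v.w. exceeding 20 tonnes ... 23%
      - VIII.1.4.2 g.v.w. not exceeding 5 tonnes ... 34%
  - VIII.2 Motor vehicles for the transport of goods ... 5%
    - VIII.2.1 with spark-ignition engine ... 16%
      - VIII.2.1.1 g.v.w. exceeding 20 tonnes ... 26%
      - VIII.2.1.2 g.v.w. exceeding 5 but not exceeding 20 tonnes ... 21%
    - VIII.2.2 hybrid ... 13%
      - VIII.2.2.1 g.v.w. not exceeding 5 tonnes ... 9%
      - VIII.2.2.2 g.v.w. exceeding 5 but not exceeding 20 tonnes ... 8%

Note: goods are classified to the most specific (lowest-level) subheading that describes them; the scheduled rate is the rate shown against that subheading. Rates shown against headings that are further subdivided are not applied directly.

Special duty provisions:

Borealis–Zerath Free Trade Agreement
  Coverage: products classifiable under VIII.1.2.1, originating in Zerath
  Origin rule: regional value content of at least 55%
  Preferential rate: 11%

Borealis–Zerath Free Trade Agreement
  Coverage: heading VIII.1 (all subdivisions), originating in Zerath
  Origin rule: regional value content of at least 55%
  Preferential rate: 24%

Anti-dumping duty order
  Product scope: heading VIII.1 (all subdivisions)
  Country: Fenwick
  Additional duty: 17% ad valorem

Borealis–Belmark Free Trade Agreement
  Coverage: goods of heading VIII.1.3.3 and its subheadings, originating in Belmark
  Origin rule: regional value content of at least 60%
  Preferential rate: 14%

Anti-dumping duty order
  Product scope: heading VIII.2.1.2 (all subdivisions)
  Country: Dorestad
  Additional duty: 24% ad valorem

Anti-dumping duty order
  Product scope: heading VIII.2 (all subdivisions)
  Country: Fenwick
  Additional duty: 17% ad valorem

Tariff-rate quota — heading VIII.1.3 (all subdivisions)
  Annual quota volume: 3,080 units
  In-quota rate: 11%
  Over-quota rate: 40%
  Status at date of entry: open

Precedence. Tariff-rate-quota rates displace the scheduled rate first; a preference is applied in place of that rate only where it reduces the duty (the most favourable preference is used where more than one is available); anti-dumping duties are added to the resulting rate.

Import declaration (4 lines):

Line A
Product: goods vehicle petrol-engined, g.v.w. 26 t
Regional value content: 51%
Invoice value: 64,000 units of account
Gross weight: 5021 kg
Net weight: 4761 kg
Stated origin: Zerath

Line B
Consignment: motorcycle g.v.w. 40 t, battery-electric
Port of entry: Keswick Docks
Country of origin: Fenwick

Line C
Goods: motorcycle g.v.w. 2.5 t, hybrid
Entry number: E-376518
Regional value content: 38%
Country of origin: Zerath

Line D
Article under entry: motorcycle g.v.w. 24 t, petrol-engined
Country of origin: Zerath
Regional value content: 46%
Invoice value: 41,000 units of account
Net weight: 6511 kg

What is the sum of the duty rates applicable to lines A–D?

100%

Line A: goods vehicle → VIII.2; petrol-engined → VIII.2.1; g.v.w. 26 t → VIII.2.1.1. Scheduled 26%. Zerath agreement on VIII.1.2.1: VIII.2.1.1 not covered; Zerath agreement on VIII.1: VIII.2.1.1 not covered. → 26%.
Line B: motorcycle → VIII.1; battery-electric → VIII.1.2; g.v.w. 40 t → VIII.1.2.2. Scheduled 13%. anti-dumping (Fenwick, VIII.1): +17%; total 13% + 17% = 30%. → 30%.
Line C: motorcycle → VIII.1; hybrid → VIII.1.1; g.v.w. 2.5 t → VIII.1.1.2. Scheduled 33%. Zerath agreement on VIII.1.2.1: VIII.1.1.2 not covered; Zerath agreement on VIII.1: RVC < 55%. → 33%.
Line D: motorcycle → VIII.1; petrol-engined → VIII.1.3; g.v.w. 24 t → VIII.1.3.3. Scheduled 20%. quota on VIII.1.3 open → in-quota 11%; Zerath agreement on VIII.1.2.1: VIII.1.3.3 not covered; Zerath agreement on VIII.1: RVC < 55%. → 11%.
Sum: 26% + 30% + 33% + 11% = 100%.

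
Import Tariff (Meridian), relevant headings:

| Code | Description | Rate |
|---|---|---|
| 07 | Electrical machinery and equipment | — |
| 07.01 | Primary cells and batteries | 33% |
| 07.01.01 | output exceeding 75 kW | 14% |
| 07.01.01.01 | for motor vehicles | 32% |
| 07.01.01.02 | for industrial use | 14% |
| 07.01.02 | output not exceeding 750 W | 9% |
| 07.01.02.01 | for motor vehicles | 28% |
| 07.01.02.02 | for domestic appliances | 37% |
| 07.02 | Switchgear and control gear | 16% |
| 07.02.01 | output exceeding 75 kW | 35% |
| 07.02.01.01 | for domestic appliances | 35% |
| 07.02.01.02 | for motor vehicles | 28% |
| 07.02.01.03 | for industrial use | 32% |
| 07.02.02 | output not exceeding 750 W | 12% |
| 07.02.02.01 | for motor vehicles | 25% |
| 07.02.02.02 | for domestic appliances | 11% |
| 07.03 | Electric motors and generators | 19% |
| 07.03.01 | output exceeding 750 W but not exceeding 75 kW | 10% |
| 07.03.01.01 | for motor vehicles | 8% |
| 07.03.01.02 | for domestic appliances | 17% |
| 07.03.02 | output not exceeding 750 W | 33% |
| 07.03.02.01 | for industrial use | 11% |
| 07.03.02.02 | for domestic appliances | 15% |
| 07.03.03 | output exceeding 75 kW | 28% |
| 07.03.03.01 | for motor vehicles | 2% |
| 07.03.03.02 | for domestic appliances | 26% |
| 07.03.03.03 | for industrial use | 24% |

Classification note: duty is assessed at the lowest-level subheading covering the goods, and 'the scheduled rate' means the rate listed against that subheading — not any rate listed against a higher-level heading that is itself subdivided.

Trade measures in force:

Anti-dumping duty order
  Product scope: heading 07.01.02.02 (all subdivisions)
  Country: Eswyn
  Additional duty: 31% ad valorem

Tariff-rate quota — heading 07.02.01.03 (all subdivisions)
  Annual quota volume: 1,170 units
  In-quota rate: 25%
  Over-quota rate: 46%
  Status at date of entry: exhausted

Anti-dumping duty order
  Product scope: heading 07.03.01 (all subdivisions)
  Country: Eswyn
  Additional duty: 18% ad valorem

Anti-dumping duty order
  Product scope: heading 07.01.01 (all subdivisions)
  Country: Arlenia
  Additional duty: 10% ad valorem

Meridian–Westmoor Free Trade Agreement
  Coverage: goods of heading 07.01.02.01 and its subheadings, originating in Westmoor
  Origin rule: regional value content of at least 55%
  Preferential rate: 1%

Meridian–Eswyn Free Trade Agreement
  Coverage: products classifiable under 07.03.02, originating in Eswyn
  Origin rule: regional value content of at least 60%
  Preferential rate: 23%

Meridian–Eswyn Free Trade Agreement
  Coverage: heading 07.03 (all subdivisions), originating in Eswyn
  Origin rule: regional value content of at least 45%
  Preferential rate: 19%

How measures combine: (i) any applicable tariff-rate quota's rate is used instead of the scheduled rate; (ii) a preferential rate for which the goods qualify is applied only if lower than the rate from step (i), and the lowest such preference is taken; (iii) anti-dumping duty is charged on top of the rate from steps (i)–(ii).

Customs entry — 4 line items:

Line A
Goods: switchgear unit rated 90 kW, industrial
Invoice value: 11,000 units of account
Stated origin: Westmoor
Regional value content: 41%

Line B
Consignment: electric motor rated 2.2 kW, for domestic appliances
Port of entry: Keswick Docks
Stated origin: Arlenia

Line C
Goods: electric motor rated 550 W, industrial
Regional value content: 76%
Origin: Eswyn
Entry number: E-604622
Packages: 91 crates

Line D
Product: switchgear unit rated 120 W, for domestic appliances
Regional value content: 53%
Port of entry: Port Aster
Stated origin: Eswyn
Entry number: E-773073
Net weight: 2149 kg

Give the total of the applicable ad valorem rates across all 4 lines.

Line A: switchgear unit → 07.02; rated 90 kW → 07.02.01; industrial → 07.02.01.03. Scheduled 32%. quota on 07.02.01.03 exhausted → over-quota 46%; Westmoor agreement on 07.01.02.01: 07.02.01.03 not covered. → 46%.
Line B: electric motor → 07.03; rated 2.2 kW → 07.03.01; for domestic appliances → 07.03.01.02. Scheduled 17%. No special measure applies. → 17%.
Line C: electric motor → 07.03; rated 550 W → 07.03.02; industrial → 07.03.02.01. Scheduled 11%. Eswyn agreement on 07.03.02: RVC ≥ 60% → 23% available; Eswyn agreement on 07.03: RVC ≥ 45% → 19% available; preference 19% not lower than 11% → no reduction. → 11%.
Line D: switchgear unit → 07.02; rated 120 W → 07.02.02; for domestic appliances → 07.02.02.02. Scheduled 11%. Eswyn agreement on 07.03.02: 07.02.02.02 not covered; Eswyn agreement on 07.03: 07.02.02.02 not covered. → 11%.
Sum: 46% + 17% + 11% + 11% = 85%.

85%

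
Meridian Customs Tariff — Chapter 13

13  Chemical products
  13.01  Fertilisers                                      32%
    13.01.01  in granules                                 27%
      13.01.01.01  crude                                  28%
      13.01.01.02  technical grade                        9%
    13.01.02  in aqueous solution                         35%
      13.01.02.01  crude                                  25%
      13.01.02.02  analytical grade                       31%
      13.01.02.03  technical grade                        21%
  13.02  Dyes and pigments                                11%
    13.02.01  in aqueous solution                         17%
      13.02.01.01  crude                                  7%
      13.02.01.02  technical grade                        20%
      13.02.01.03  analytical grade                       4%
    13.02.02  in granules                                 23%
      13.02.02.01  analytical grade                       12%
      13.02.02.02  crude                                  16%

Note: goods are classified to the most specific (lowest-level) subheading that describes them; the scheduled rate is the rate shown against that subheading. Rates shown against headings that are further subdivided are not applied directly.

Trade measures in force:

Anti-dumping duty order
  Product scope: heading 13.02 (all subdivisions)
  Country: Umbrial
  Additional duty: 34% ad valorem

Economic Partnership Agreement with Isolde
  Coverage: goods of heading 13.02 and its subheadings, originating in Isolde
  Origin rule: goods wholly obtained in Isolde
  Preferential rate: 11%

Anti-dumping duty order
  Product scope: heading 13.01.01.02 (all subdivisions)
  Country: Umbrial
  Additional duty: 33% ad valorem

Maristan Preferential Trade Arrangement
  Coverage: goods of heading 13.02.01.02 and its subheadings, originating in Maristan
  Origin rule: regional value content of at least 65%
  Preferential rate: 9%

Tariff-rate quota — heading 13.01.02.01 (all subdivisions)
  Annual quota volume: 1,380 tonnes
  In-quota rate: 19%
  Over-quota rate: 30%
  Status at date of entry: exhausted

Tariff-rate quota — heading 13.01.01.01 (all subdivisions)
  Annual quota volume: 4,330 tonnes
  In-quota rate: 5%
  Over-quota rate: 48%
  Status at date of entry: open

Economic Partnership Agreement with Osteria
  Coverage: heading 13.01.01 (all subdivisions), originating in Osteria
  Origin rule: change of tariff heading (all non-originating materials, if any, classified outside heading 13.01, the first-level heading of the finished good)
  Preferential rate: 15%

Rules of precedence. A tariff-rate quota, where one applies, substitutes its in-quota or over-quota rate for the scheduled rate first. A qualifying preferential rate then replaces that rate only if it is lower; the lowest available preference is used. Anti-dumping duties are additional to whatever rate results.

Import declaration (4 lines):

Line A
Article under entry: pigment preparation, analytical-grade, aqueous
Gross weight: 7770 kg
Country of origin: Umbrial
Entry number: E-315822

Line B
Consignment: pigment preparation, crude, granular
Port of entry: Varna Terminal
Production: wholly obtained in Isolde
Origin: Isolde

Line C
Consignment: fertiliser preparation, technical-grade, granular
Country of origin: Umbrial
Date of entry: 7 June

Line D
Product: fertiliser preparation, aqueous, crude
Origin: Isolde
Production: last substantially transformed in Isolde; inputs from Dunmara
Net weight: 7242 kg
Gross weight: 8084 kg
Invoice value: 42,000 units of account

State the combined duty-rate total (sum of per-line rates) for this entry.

121%

Line A: pigment → 13.02; aqueous → 13.02.01; analytical-grade → 13.02.01.03. Scheduled 4%. anti-dumping (Umbrial, 13.02): +34%; total 4% + 34% = 38%. → 38%.
Line B: pigment → 13.02; granular → 13.02.02; crude → 13.02.02.02. Scheduled 16%. Isolde agreement on 13.02: wholly obtained → 11% available; preferential 11%. → 11%.
Line C: fertiliser → 13.01; granular → 13.01.01; technical-grade → 13.01.01.02. Scheduled 9%. anti-dumping (Umbrial, 13.01.01.02): +33%; total 9% + 33% = 42%. → 42%.
Line D: fertiliser → 13.01; aqueous → 13.01.02; crude → 13.01.02.01. Scheduled 25%. quota on 13.01.02.01 exhausted → over-quota 30%; Isolde agreement on 13.02: 13.01.02.01 not covered. → 30%.
Sum: 38% + 11% + 42% + 30% = 121%.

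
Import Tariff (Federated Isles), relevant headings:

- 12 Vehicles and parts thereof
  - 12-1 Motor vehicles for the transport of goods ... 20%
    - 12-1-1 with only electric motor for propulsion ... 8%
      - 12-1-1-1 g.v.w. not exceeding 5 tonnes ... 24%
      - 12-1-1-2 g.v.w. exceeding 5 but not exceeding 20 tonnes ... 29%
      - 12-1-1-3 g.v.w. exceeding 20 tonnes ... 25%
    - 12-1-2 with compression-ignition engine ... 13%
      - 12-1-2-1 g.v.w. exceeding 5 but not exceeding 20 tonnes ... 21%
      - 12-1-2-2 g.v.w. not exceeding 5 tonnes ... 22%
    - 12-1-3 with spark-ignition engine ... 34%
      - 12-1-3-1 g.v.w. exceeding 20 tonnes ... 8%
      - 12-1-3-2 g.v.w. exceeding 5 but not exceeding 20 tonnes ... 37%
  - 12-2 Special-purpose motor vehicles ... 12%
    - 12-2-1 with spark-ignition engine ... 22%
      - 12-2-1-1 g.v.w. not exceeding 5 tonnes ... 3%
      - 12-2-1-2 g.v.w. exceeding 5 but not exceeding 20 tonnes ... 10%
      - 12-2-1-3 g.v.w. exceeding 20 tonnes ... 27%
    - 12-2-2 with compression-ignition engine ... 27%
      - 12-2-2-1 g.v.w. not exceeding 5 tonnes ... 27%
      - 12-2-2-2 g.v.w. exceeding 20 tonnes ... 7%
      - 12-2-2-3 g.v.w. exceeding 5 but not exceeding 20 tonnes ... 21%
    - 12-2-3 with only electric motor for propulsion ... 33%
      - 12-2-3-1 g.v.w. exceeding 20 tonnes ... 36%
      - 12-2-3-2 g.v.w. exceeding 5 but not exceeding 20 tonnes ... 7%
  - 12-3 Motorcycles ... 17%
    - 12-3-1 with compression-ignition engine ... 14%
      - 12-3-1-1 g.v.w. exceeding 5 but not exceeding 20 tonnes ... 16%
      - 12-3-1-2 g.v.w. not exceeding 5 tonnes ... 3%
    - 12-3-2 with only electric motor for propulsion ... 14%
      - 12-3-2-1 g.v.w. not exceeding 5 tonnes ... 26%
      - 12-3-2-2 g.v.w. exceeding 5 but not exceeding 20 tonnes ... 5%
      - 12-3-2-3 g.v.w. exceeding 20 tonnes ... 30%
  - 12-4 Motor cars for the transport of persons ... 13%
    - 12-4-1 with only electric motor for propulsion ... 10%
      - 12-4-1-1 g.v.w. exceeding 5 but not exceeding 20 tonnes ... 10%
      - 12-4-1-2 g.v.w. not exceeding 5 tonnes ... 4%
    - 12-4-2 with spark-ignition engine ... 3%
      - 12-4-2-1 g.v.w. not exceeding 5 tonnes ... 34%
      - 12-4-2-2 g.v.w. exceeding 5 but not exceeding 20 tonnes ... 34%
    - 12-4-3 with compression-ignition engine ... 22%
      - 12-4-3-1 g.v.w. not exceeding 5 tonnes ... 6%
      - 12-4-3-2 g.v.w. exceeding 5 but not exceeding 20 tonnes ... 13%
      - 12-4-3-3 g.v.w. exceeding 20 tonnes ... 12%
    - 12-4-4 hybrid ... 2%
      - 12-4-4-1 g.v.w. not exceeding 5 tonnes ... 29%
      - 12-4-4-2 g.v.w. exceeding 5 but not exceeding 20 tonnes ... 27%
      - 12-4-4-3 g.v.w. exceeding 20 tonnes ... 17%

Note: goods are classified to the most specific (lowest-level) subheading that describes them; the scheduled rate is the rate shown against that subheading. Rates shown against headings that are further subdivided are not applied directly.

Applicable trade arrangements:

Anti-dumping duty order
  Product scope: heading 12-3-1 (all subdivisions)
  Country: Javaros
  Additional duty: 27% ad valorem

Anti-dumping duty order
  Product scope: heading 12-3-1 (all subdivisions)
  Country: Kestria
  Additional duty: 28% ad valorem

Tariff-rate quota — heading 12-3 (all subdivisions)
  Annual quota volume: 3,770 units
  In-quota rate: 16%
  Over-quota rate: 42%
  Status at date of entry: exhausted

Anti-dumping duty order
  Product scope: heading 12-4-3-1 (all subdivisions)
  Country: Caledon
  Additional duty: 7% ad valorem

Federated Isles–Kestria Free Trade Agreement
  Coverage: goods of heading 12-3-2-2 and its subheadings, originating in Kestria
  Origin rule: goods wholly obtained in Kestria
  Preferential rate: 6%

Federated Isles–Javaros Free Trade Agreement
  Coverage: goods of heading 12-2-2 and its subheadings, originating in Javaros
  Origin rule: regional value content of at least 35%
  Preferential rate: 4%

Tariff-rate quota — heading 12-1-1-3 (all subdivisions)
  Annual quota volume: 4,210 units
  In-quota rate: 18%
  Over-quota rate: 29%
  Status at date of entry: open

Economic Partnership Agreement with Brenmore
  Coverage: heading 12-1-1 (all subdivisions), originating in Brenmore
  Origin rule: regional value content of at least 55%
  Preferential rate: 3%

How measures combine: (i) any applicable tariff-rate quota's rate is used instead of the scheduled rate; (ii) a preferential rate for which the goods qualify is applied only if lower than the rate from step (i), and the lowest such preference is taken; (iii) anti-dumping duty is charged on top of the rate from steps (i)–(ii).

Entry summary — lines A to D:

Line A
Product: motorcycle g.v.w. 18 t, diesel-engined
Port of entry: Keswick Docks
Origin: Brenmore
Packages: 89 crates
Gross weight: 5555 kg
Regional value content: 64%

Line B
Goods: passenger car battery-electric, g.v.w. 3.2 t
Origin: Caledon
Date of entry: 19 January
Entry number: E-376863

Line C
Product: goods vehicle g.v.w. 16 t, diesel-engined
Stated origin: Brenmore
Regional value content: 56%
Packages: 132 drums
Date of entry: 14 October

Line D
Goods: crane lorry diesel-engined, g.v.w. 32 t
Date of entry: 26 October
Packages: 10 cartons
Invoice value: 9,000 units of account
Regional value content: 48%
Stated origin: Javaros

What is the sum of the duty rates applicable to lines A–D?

71%

Line A: motorcycle → 12-3; diesel-engined → 12-3-1; g.v.w. 18 t → 12-3-1-1. Scheduled 16%. quota on 12-3 exhausted → over-quota 42%; Brenmore agreement on 12-1-1: 12-3-1-1 not covered. → 42%.
Line B: passenger car → 12-4; battery-electric → 12-4-1; g.v.w. 3.2 t → 12-4-1-2. Scheduled 4%. No special measure applies. → 4%.
Line C: goods vehicle → 12-1; diesel-engined → 12-1-2; g.v.w. 16 t → 12-1-2-1. Scheduled 21%. Brenmore agreement on 12-1-1: 12-1-2-1 not covered. → 21%.
Line D: crane lorry → 12-2; diesel-engined → 12-2-2; g.v.w. 32 t → 12-2-2-2. Scheduled 7%. Javaros agreement on 12-2-2: RVC ≥ 35% → 4% available; preferential 4%. → 4%.
Sum: 42% + 4% + 21% + 4% = 71%.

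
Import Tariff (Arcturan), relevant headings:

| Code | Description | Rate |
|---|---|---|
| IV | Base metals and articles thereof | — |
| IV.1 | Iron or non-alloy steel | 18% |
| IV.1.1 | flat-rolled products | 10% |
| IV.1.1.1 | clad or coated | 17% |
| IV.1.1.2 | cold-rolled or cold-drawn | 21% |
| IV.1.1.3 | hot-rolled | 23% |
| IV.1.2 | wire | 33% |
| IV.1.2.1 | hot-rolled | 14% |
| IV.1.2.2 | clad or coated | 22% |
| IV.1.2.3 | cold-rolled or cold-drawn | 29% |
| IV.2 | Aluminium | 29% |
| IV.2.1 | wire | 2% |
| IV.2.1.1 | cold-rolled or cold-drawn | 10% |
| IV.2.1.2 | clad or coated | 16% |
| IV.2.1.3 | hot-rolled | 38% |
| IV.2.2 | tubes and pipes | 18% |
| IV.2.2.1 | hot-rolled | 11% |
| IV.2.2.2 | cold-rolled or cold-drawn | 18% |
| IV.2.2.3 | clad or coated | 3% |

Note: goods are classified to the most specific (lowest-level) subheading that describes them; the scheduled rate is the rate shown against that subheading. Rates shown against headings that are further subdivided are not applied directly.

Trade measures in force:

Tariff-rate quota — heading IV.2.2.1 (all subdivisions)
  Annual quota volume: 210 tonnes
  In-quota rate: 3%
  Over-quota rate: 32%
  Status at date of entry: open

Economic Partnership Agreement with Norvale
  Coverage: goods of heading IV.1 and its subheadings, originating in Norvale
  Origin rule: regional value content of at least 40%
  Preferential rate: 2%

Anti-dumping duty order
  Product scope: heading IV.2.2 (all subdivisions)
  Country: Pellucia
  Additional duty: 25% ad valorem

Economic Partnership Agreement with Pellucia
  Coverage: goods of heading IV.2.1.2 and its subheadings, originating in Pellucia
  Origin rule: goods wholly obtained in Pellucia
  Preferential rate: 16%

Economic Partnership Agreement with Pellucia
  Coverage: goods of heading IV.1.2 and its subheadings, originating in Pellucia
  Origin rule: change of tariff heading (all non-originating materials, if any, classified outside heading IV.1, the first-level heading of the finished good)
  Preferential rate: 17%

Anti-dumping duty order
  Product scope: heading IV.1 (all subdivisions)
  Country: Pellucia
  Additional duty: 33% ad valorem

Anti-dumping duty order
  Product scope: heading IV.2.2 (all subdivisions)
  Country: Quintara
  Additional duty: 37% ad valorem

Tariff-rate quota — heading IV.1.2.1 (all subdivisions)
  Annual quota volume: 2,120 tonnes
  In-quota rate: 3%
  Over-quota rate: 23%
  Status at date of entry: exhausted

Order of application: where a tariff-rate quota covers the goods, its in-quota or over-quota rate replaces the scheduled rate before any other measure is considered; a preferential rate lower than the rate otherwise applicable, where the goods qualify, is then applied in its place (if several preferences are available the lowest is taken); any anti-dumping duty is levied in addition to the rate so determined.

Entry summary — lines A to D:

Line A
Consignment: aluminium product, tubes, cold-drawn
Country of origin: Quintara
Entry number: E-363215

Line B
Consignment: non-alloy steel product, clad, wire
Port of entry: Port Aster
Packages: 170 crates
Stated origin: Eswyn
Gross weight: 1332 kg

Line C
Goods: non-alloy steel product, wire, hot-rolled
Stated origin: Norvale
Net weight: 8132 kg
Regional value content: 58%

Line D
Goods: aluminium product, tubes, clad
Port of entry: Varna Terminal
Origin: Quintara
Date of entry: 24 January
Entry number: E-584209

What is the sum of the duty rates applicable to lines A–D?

119%

Line A: aluminium → IV.2; tubes → IV.2.2; cold-drawn → IV.2.2.2. Scheduled 18%. anti-dumping (Quintara, IV.2.2): +37%; total 18% + 37% = 55%. → 55%.
Line B: non-alloy steel → IV.1; wire → IV.1.2; clad → IV.1.2.2. Scheduled 22%. No special measure applies. → 22%.
Line C: non-alloy steel → IV.1; wire → IV.1.2; hot-rolled → IV.1.2.1. Scheduled 14%. quota on IV.1.2.1 exhausted → over-quota 23%; Norvale agreement on IV.1: RVC ≥ 40% → 2% available; preferential 2%. → 2%.
Line D: aluminium → IV.2; tubes → IV.2.2; clad → IV.2.2.3. Scheduled 3%. anti-dumping (Quintara, IV.2.2): +37%; total 3% + 37% = 40%. → 40%.
Sum: 55% + 22% + 2% + 40% = 119%.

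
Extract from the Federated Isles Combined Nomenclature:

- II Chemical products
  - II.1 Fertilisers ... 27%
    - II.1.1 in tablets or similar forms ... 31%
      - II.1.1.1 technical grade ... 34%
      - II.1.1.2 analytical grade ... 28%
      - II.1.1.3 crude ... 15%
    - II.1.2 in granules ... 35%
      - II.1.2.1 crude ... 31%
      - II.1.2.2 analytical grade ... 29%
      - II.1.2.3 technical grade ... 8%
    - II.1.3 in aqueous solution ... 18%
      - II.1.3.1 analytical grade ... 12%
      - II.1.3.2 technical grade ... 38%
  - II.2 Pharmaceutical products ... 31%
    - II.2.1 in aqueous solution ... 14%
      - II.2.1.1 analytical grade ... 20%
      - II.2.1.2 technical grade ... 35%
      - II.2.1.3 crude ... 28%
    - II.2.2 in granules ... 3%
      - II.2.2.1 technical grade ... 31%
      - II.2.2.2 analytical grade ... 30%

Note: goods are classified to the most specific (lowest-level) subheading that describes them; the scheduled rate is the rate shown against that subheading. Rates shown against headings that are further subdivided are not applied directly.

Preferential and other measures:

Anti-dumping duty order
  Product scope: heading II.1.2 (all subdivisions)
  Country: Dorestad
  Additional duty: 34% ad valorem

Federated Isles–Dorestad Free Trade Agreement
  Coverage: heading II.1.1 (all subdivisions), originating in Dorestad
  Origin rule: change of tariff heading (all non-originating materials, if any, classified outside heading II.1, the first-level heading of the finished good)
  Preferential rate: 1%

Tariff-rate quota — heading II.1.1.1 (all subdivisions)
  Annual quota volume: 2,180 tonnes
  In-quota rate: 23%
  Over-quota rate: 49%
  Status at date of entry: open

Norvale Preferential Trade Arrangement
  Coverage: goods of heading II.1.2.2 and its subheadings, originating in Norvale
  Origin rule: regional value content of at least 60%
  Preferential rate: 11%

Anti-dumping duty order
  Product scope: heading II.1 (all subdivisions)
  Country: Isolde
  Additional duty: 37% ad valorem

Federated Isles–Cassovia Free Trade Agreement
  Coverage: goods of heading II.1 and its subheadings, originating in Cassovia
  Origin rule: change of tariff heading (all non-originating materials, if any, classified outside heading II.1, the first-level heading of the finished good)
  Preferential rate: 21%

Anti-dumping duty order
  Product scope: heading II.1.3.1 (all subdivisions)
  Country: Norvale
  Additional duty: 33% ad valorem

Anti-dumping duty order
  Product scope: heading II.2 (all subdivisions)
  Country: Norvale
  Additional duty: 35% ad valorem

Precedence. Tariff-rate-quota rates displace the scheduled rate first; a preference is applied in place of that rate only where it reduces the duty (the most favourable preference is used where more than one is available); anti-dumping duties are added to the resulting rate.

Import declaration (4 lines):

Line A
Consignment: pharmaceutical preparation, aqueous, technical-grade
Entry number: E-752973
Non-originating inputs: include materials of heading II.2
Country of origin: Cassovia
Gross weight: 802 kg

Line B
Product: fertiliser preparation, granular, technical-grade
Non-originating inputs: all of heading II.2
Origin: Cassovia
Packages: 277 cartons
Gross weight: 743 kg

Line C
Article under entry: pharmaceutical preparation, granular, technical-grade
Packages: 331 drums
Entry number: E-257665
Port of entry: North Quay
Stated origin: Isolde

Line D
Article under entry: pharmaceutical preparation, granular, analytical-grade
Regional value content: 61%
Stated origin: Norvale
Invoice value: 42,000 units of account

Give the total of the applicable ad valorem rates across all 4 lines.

139%

Line A: pharmaceutical → II.2; aqueous → II.2.1; technical-grade → II.2.1.2. Scheduled 35%. Cassovia agreement on II.1: II.2.1.2 not covered. → 35%.
Line B: fertiliser → II.1; granular → II.1.2; technical-grade → II.1.2.3. Scheduled 8%. Cassovia agreement on II.1: CTH met → 21% available; preference 21% not lower than 8% → no reduction. → 8%.
Line C: pharmaceutical → II.2; granular → II.2.2; technical-grade → II.2.2.1. Scheduled 31%. No special measure applies. → 31%.
Line D: pharmaceutical → II.2; granular → II.2.2; analytical-grade → II.2.2.2. Scheduled 30%. Norvale agreement on II.1.2.2: II.2.2.2 not covered; anti-dumping (Norvale, II.2): +35%; total 30% + 35% = 65%. → 65%.
Sum: 35% + 8% + 31% + 65% = 139%.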